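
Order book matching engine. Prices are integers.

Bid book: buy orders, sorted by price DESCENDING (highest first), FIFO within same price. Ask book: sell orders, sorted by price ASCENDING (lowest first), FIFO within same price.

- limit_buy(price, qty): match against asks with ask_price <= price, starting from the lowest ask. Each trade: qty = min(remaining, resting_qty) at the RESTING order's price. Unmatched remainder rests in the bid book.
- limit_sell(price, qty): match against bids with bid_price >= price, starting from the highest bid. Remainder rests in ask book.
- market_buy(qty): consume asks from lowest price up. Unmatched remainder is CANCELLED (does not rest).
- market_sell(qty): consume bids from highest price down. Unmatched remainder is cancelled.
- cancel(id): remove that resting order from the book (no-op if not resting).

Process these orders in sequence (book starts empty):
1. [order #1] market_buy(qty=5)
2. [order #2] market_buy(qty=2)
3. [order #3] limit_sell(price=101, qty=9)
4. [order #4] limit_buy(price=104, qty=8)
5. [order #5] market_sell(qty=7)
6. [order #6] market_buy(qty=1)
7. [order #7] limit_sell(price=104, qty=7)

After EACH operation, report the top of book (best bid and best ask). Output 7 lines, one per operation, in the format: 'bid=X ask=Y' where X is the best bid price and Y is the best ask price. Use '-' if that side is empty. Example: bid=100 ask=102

Answer: bid=- ask=-
bid=- ask=-
bid=- ask=101
bid=- ask=101
bid=- ask=101
bid=- ask=-
bid=- ask=104

Derivation:
After op 1 [order #1] market_buy(qty=5): fills=none; bids=[-] asks=[-]
After op 2 [order #2] market_buy(qty=2): fills=none; bids=[-] asks=[-]
After op 3 [order #3] limit_sell(price=101, qty=9): fills=none; bids=[-] asks=[#3:9@101]
After op 4 [order #4] limit_buy(price=104, qty=8): fills=#4x#3:8@101; bids=[-] asks=[#3:1@101]
After op 5 [order #5] market_sell(qty=7): fills=none; bids=[-] asks=[#3:1@101]
After op 6 [order #6] market_buy(qty=1): fills=#6x#3:1@101; bids=[-] asks=[-]
After op 7 [order #7] limit_sell(price=104, qty=7): fills=none; bids=[-] asks=[#7:7@104]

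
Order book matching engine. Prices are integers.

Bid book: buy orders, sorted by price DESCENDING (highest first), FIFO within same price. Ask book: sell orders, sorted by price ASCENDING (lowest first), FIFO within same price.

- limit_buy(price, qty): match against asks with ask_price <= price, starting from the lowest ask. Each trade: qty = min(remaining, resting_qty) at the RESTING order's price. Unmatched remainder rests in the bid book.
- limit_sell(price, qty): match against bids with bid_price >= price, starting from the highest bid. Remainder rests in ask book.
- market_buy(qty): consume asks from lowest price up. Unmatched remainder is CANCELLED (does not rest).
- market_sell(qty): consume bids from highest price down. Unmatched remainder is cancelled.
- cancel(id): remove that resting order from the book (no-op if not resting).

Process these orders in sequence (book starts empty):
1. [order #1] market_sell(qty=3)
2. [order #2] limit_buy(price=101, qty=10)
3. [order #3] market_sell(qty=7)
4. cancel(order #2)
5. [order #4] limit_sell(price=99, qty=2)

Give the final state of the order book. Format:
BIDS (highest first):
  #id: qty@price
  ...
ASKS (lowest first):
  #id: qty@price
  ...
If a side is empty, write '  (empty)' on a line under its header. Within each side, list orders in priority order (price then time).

Answer: BIDS (highest first):
  (empty)
ASKS (lowest first):
  #4: 2@99

Derivation:
After op 1 [order #1] market_sell(qty=3): fills=none; bids=[-] asks=[-]
After op 2 [order #2] limit_buy(price=101, qty=10): fills=none; bids=[#2:10@101] asks=[-]
After op 3 [order #3] market_sell(qty=7): fills=#2x#3:7@101; bids=[#2:3@101] asks=[-]
After op 4 cancel(order #2): fills=none; bids=[-] asks=[-]
After op 5 [order #4] limit_sell(price=99, qty=2): fills=none; bids=[-] asks=[#4:2@99]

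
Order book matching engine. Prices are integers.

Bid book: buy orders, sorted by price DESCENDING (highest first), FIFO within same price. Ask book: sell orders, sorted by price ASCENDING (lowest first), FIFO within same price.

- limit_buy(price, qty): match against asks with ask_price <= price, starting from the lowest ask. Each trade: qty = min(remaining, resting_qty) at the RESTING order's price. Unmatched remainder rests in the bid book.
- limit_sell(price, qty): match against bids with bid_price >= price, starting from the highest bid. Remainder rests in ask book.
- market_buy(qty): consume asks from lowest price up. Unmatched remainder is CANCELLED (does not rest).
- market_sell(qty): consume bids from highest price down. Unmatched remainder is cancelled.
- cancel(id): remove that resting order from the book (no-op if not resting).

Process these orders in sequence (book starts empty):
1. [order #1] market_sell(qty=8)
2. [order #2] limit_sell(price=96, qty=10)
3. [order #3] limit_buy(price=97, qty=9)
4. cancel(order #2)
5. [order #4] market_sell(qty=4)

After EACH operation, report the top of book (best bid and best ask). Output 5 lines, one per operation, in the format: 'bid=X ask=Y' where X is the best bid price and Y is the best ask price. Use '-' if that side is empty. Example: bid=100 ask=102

Answer: bid=- ask=-
bid=- ask=96
bid=- ask=96
bid=- ask=-
bid=- ask=-

Derivation:
After op 1 [order #1] market_sell(qty=8): fills=none; bids=[-] asks=[-]
After op 2 [order #2] limit_sell(price=96, qty=10): fills=none; bids=[-] asks=[#2:10@96]
After op 3 [order #3] limit_buy(price=97, qty=9): fills=#3x#2:9@96; bids=[-] asks=[#2:1@96]
After op 4 cancel(order #2): fills=none; bids=[-] asks=[-]
After op 5 [order #4] market_sell(qty=4): fills=none; bids=[-] asks=[-]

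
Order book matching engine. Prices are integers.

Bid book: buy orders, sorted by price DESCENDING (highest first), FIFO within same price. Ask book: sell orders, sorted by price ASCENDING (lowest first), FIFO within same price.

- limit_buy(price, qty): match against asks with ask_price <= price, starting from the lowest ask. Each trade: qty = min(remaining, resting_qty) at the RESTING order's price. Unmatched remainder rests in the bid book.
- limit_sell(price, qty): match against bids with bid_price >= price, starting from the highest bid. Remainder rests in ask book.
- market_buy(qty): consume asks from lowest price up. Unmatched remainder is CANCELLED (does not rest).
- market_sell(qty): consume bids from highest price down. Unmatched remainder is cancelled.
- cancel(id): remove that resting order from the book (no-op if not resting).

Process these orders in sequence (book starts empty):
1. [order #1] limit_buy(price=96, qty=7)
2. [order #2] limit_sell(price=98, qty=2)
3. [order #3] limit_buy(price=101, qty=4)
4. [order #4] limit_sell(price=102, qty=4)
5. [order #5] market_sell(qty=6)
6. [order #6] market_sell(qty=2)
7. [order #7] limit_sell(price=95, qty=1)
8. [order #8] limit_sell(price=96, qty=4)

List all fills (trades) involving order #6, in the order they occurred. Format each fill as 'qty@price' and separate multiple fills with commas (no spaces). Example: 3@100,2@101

Answer: 2@96

Derivation:
After op 1 [order #1] limit_buy(price=96, qty=7): fills=none; bids=[#1:7@96] asks=[-]
After op 2 [order #2] limit_sell(price=98, qty=2): fills=none; bids=[#1:7@96] asks=[#2:2@98]
After op 3 [order #3] limit_buy(price=101, qty=4): fills=#3x#2:2@98; bids=[#3:2@101 #1:7@96] asks=[-]
After op 4 [order #4] limit_sell(price=102, qty=4): fills=none; bids=[#3:2@101 #1:7@96] asks=[#4:4@102]
After op 5 [order #5] market_sell(qty=6): fills=#3x#5:2@101 #1x#5:4@96; bids=[#1:3@96] asks=[#4:4@102]
After op 6 [order #6] market_sell(qty=2): fills=#1x#6:2@96; bids=[#1:1@96] asks=[#4:4@102]
After op 7 [order #7] limit_sell(price=95, qty=1): fills=#1x#7:1@96; bids=[-] asks=[#4:4@102]
After op 8 [order #8] limit_sell(price=96, qty=4): fills=none; bids=[-] asks=[#8:4@96 #4:4@102]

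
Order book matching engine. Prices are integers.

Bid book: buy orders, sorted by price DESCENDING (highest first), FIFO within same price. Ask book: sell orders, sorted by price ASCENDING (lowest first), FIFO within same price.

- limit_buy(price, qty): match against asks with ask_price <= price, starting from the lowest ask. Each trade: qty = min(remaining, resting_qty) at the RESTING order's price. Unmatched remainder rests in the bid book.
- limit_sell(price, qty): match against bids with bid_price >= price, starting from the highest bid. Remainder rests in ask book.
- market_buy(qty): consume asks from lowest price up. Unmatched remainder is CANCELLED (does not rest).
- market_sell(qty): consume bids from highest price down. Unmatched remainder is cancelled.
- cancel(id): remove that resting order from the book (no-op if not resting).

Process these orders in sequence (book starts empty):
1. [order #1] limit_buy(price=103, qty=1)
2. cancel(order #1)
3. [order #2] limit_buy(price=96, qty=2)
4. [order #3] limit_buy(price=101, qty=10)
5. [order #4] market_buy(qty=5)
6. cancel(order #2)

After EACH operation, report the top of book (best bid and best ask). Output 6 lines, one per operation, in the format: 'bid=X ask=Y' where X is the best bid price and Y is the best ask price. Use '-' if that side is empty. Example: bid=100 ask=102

After op 1 [order #1] limit_buy(price=103, qty=1): fills=none; bids=[#1:1@103] asks=[-]
After op 2 cancel(order #1): fills=none; bids=[-] asks=[-]
After op 3 [order #2] limit_buy(price=96, qty=2): fills=none; bids=[#2:2@96] asks=[-]
After op 4 [order #3] limit_buy(price=101, qty=10): fills=none; bids=[#3:10@101 #2:2@96] asks=[-]
After op 5 [order #4] market_buy(qty=5): fills=none; bids=[#3:10@101 #2:2@96] asks=[-]
After op 6 cancel(order #2): fills=none; bids=[#3:10@101] asks=[-]

Answer: bid=103 ask=-
bid=- ask=-
bid=96 ask=-
bid=101 ask=-
bid=101 ask=-
bid=101 ask=-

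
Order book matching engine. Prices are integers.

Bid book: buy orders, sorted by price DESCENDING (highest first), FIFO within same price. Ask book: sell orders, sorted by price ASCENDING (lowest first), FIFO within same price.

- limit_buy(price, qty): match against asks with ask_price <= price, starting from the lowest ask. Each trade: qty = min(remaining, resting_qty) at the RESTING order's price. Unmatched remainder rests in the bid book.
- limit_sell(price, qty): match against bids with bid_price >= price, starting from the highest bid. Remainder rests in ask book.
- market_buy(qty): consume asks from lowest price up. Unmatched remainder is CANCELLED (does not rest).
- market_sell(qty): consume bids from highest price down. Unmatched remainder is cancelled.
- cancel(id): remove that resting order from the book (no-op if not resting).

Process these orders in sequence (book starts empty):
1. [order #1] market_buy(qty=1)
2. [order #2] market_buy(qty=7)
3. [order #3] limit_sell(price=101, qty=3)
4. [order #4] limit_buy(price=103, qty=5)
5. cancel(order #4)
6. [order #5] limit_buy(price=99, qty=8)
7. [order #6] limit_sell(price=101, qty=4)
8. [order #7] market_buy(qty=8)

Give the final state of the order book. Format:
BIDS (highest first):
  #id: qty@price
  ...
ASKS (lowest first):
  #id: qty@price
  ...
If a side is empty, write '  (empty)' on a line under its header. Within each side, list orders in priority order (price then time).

After op 1 [order #1] market_buy(qty=1): fills=none; bids=[-] asks=[-]
After op 2 [order #2] market_buy(qty=7): fills=none; bids=[-] asks=[-]
After op 3 [order #3] limit_sell(price=101, qty=3): fills=none; bids=[-] asks=[#3:3@101]
After op 4 [order #4] limit_buy(price=103, qty=5): fills=#4x#3:3@101; bids=[#4:2@103] asks=[-]
After op 5 cancel(order #4): fills=none; bids=[-] asks=[-]
After op 6 [order #5] limit_buy(price=99, qty=8): fills=none; bids=[#5:8@99] asks=[-]
After op 7 [order #6] limit_sell(price=101, qty=4): fills=none; bids=[#5:8@99] asks=[#6:4@101]
After op 8 [order #7] market_buy(qty=8): fills=#7x#6:4@101; bids=[#5:8@99] asks=[-]

Answer: BIDS (highest first):
  #5: 8@99
ASKS (lowest first):
  (empty)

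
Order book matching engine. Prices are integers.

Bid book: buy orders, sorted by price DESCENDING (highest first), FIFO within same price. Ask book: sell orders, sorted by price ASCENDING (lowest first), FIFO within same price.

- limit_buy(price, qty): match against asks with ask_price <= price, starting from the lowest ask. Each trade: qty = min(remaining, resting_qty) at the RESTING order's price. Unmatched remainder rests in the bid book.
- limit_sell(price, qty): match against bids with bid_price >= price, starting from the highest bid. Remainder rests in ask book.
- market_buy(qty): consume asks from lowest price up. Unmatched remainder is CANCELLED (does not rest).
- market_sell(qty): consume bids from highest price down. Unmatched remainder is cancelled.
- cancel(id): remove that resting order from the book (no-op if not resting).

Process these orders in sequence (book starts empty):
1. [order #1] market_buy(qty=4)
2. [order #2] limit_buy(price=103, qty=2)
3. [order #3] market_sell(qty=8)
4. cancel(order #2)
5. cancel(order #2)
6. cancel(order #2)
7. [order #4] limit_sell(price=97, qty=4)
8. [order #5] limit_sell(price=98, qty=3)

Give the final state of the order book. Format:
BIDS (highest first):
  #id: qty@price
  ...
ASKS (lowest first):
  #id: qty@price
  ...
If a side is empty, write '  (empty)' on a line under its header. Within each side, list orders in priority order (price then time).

After op 1 [order #1] market_buy(qty=4): fills=none; bids=[-] asks=[-]
After op 2 [order #2] limit_buy(price=103, qty=2): fills=none; bids=[#2:2@103] asks=[-]
After op 3 [order #3] market_sell(qty=8): fills=#2x#3:2@103; bids=[-] asks=[-]
After op 4 cancel(order #2): fills=none; bids=[-] asks=[-]
After op 5 cancel(order #2): fills=none; bids=[-] asks=[-]
After op 6 cancel(order #2): fills=none; bids=[-] asks=[-]
After op 7 [order #4] limit_sell(price=97, qty=4): fills=none; bids=[-] asks=[#4:4@97]
After op 8 [order #5] limit_sell(price=98, qty=3): fills=none; bids=[-] asks=[#4:4@97 #5:3@98]

Answer: BIDS (highest first):
  (empty)
ASKS (lowest first):
  #4: 4@97
  #5: 3@98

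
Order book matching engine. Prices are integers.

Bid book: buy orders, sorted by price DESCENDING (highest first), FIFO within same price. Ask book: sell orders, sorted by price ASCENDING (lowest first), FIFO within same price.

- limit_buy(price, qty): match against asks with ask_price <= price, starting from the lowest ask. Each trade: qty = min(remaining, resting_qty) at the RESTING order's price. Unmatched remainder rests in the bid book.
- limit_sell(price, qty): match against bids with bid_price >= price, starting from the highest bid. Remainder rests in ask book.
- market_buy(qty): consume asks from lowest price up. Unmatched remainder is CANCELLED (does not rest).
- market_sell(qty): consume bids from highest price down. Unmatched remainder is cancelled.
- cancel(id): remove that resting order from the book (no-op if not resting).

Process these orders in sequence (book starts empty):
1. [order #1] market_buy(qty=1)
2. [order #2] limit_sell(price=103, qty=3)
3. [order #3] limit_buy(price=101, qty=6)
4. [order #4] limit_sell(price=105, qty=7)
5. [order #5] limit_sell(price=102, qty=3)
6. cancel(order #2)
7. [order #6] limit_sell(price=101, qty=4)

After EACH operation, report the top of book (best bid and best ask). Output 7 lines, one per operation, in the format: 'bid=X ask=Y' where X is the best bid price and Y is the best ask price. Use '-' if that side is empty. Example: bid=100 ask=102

Answer: bid=- ask=-
bid=- ask=103
bid=101 ask=103
bid=101 ask=103
bid=101 ask=102
bid=101 ask=102
bid=101 ask=102

Derivation:
After op 1 [order #1] market_buy(qty=1): fills=none; bids=[-] asks=[-]
After op 2 [order #2] limit_sell(price=103, qty=3): fills=none; bids=[-] asks=[#2:3@103]
After op 3 [order #3] limit_buy(price=101, qty=6): fills=none; bids=[#3:6@101] asks=[#2:3@103]
After op 4 [order #4] limit_sell(price=105, qty=7): fills=none; bids=[#3:6@101] asks=[#2:3@103 #4:7@105]
After op 5 [order #5] limit_sell(price=102, qty=3): fills=none; bids=[#3:6@101] asks=[#5:3@102 #2:3@103 #4:7@105]
After op 6 cancel(order #2): fills=none; bids=[#3:6@101] asks=[#5:3@102 #4:7@105]
After op 7 [order #6] limit_sell(price=101, qty=4): fills=#3x#6:4@101; bids=[#3:2@101] asks=[#5:3@102 #4:7@105]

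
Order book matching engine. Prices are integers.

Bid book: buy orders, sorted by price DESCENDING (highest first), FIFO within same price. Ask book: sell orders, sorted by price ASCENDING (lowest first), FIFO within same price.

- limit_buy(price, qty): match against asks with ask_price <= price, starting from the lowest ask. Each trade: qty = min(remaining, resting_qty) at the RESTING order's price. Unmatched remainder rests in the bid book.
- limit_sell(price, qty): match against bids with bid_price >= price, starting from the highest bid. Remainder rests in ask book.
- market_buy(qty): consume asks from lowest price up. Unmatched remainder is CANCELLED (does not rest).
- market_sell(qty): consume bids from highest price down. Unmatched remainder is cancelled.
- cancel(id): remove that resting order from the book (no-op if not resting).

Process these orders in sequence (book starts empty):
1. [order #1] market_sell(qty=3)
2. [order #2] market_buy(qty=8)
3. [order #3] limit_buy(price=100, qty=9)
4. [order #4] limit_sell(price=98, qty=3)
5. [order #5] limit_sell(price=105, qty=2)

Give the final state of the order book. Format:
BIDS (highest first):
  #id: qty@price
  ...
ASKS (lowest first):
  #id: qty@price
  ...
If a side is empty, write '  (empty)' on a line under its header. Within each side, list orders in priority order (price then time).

After op 1 [order #1] market_sell(qty=3): fills=none; bids=[-] asks=[-]
After op 2 [order #2] market_buy(qty=8): fills=none; bids=[-] asks=[-]
After op 3 [order #3] limit_buy(price=100, qty=9): fills=none; bids=[#3:9@100] asks=[-]
After op 4 [order #4] limit_sell(price=98, qty=3): fills=#3x#4:3@100; bids=[#3:6@100] asks=[-]
After op 5 [order #5] limit_sell(price=105, qty=2): fills=none; bids=[#3:6@100] asks=[#5:2@105]

Answer: BIDS (highest first):
  #3: 6@100
ASKS (lowest first):
  #5: 2@105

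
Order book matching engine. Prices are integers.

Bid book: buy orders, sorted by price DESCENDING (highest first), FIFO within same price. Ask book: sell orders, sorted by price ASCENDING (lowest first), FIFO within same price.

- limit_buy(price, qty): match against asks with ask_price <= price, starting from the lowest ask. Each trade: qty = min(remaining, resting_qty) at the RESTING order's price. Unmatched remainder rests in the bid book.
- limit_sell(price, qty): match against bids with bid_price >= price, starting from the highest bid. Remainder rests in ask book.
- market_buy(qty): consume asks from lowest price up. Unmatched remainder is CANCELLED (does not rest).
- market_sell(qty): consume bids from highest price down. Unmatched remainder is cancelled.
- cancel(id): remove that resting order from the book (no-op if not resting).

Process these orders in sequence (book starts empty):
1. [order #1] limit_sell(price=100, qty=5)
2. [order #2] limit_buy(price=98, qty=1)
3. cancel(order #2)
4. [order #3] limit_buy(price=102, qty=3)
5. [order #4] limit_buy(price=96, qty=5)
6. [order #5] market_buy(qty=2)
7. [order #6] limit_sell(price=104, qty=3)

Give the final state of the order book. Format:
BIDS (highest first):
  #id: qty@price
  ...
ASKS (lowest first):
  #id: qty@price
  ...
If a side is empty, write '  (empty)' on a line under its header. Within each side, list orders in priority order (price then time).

After op 1 [order #1] limit_sell(price=100, qty=5): fills=none; bids=[-] asks=[#1:5@100]
After op 2 [order #2] limit_buy(price=98, qty=1): fills=none; bids=[#2:1@98] asks=[#1:5@100]
After op 3 cancel(order #2): fills=none; bids=[-] asks=[#1:5@100]
After op 4 [order #3] limit_buy(price=102, qty=3): fills=#3x#1:3@100; bids=[-] asks=[#1:2@100]
After op 5 [order #4] limit_buy(price=96, qty=5): fills=none; bids=[#4:5@96] asks=[#1:2@100]
After op 6 [order #5] market_buy(qty=2): fills=#5x#1:2@100; bids=[#4:5@96] asks=[-]
After op 7 [order #6] limit_sell(price=104, qty=3): fills=none; bids=[#4:5@96] asks=[#6:3@104]

Answer: BIDS (highest first):
  #4: 5@96
ASKS (lowest first):
  #6: 3@104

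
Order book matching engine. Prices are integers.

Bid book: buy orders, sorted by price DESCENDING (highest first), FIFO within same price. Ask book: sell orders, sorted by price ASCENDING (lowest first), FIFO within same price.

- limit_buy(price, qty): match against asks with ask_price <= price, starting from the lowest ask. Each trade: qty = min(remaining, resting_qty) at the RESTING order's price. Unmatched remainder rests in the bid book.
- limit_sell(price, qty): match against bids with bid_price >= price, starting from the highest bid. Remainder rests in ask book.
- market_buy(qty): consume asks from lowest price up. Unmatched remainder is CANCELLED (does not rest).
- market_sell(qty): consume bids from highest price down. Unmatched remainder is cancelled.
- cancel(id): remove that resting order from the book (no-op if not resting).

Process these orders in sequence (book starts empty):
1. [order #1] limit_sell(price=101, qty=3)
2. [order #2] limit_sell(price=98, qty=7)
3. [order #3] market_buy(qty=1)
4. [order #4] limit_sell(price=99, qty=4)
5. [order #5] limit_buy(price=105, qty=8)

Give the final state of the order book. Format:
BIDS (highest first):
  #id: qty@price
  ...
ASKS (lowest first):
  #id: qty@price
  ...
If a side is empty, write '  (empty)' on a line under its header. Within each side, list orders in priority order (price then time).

After op 1 [order #1] limit_sell(price=101, qty=3): fills=none; bids=[-] asks=[#1:3@101]
After op 2 [order #2] limit_sell(price=98, qty=7): fills=none; bids=[-] asks=[#2:7@98 #1:3@101]
After op 3 [order #3] market_buy(qty=1): fills=#3x#2:1@98; bids=[-] asks=[#2:6@98 #1:3@101]
After op 4 [order #4] limit_sell(price=99, qty=4): fills=none; bids=[-] asks=[#2:6@98 #4:4@99 #1:3@101]
After op 5 [order #5] limit_buy(price=105, qty=8): fills=#5x#2:6@98 #5x#4:2@99; bids=[-] asks=[#4:2@99 #1:3@101]

Answer: BIDS (highest first):
  (empty)
ASKS (lowest first):
  #4: 2@99
  #1: 3@101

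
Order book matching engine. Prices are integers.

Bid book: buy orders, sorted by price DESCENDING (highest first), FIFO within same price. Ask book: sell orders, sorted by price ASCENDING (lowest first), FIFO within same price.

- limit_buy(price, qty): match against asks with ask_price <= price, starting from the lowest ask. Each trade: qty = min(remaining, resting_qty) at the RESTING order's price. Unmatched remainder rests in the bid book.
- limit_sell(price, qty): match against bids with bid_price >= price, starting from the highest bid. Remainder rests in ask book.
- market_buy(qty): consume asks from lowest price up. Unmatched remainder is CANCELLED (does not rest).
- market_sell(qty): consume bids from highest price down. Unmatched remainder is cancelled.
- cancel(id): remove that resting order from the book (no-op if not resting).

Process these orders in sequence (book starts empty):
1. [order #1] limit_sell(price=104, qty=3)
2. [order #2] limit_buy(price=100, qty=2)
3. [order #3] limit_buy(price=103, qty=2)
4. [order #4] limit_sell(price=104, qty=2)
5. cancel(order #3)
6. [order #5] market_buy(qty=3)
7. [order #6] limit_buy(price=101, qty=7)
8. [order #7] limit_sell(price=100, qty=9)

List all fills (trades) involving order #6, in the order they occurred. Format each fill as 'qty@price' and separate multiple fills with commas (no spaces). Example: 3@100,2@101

Answer: 7@101

Derivation:
After op 1 [order #1] limit_sell(price=104, qty=3): fills=none; bids=[-] asks=[#1:3@104]
After op 2 [order #2] limit_buy(price=100, qty=2): fills=none; bids=[#2:2@100] asks=[#1:3@104]
After op 3 [order #3] limit_buy(price=103, qty=2): fills=none; bids=[#3:2@103 #2:2@100] asks=[#1:3@104]
After op 4 [order #4] limit_sell(price=104, qty=2): fills=none; bids=[#3:2@103 #2:2@100] asks=[#1:3@104 #4:2@104]
After op 5 cancel(order #3): fills=none; bids=[#2:2@100] asks=[#1:3@104 #4:2@104]
After op 6 [order #5] market_buy(qty=3): fills=#5x#1:3@104; bids=[#2:2@100] asks=[#4:2@104]
After op 7 [order #6] limit_buy(price=101, qty=7): fills=none; bids=[#6:7@101 #2:2@100] asks=[#4:2@104]
After op 8 [order #7] limit_sell(price=100, qty=9): fills=#6x#7:7@101 #2x#7:2@100; bids=[-] asks=[#4:2@104]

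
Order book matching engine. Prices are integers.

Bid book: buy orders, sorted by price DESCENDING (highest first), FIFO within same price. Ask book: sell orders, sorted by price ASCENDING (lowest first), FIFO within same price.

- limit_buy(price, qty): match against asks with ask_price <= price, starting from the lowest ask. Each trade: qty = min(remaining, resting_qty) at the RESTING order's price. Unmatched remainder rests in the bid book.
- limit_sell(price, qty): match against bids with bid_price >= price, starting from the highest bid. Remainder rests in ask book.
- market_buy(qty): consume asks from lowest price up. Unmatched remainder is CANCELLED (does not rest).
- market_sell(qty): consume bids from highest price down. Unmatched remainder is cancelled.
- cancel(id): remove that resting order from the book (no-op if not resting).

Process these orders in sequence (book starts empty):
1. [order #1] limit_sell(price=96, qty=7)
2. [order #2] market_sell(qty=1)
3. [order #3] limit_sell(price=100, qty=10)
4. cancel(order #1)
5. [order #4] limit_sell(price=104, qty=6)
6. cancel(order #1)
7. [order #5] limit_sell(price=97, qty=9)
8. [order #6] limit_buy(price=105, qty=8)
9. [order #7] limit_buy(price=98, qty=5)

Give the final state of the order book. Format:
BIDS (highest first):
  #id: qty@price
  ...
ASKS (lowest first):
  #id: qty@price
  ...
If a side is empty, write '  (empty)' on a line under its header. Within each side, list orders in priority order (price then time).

Answer: BIDS (highest first):
  #7: 4@98
ASKS (lowest first):
  #3: 10@100
  #4: 6@104

Derivation:
After op 1 [order #1] limit_sell(price=96, qty=7): fills=none; bids=[-] asks=[#1:7@96]
After op 2 [order #2] market_sell(qty=1): fills=none; bids=[-] asks=[#1:7@96]
After op 3 [order #3] limit_sell(price=100, qty=10): fills=none; bids=[-] asks=[#1:7@96 #3:10@100]
After op 4 cancel(order #1): fills=none; bids=[-] asks=[#3:10@100]
After op 5 [order #4] limit_sell(price=104, qty=6): fills=none; bids=[-] asks=[#3:10@100 #4:6@104]
After op 6 cancel(order #1): fills=none; bids=[-] asks=[#3:10@100 #4:6@104]
After op 7 [order #5] limit_sell(price=97, qty=9): fills=none; bids=[-] asks=[#5:9@97 #3:10@100 #4:6@104]
After op 8 [order #6] limit_buy(price=105, qty=8): fills=#6x#5:8@97; bids=[-] asks=[#5:1@97 #3:10@100 #4:6@104]
After op 9 [order #7] limit_buy(price=98, qty=5): fills=#7x#5:1@97; bids=[#7:4@98] asks=[#3:10@100 #4:6@104]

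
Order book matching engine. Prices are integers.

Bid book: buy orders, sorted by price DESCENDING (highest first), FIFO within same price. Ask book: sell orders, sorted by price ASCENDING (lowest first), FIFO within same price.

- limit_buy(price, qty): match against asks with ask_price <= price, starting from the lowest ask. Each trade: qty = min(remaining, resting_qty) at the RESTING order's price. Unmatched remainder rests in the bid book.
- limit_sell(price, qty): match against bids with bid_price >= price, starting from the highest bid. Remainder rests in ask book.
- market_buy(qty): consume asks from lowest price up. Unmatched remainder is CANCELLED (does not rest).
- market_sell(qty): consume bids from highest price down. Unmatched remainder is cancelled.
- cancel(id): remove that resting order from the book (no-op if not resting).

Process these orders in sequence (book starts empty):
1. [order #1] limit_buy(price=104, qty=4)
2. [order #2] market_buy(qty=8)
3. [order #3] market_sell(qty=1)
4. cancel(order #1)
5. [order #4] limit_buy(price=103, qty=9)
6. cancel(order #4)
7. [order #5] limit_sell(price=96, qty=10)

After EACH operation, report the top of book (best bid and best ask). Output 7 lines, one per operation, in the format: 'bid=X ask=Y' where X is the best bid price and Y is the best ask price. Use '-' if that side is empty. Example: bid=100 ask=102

After op 1 [order #1] limit_buy(price=104, qty=4): fills=none; bids=[#1:4@104] asks=[-]
After op 2 [order #2] market_buy(qty=8): fills=none; bids=[#1:4@104] asks=[-]
After op 3 [order #3] market_sell(qty=1): fills=#1x#3:1@104; bids=[#1:3@104] asks=[-]
After op 4 cancel(order #1): fills=none; bids=[-] asks=[-]
After op 5 [order #4] limit_buy(price=103, qty=9): fills=none; bids=[#4:9@103] asks=[-]
After op 6 cancel(order #4): fills=none; bids=[-] asks=[-]
After op 7 [order #5] limit_sell(price=96, qty=10): fills=none; bids=[-] asks=[#5:10@96]

Answer: bid=104 ask=-
bid=104 ask=-
bid=104 ask=-
bid=- ask=-
bid=103 ask=-
bid=- ask=-
bid=- ask=96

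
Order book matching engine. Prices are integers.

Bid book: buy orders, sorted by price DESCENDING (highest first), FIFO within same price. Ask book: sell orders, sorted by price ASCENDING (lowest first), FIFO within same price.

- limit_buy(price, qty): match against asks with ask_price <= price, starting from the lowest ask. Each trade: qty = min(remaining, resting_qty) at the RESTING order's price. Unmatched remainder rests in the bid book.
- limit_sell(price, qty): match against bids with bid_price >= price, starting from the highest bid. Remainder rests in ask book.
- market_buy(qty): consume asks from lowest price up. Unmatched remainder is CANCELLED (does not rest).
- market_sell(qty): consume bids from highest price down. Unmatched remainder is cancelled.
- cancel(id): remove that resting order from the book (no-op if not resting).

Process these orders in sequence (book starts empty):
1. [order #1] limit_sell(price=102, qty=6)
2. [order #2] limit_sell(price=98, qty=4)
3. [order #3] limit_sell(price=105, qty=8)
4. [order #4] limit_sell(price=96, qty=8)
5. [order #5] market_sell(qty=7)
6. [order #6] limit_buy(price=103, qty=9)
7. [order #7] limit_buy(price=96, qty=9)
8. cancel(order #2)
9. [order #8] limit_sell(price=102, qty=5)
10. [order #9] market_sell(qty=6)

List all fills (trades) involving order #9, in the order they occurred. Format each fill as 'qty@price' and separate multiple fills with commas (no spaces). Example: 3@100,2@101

Answer: 6@96

Derivation:
After op 1 [order #1] limit_sell(price=102, qty=6): fills=none; bids=[-] asks=[#1:6@102]
After op 2 [order #2] limit_sell(price=98, qty=4): fills=none; bids=[-] asks=[#2:4@98 #1:6@102]
After op 3 [order #3] limit_sell(price=105, qty=8): fills=none; bids=[-] asks=[#2:4@98 #1:6@102 #3:8@105]
After op 4 [order #4] limit_sell(price=96, qty=8): fills=none; bids=[-] asks=[#4:8@96 #2:4@98 #1:6@102 #3:8@105]
After op 5 [order #5] market_sell(qty=7): fills=none; bids=[-] asks=[#4:8@96 #2:4@98 #1:6@102 #3:8@105]
After op 6 [order #6] limit_buy(price=103, qty=9): fills=#6x#4:8@96 #6x#2:1@98; bids=[-] asks=[#2:3@98 #1:6@102 #3:8@105]
After op 7 [order #7] limit_buy(price=96, qty=9): fills=none; bids=[#7:9@96] asks=[#2:3@98 #1:6@102 #3:8@105]
After op 8 cancel(order #2): fills=none; bids=[#7:9@96] asks=[#1:6@102 #3:8@105]
After op 9 [order #8] limit_sell(price=102, qty=5): fills=none; bids=[#7:9@96] asks=[#1:6@102 #8:5@102 #3:8@105]
After op 10 [order #9] market_sell(qty=6): fills=#7x#9:6@96; bids=[#7:3@96] asks=[#1:6@102 #8:5@102 #3:8@105]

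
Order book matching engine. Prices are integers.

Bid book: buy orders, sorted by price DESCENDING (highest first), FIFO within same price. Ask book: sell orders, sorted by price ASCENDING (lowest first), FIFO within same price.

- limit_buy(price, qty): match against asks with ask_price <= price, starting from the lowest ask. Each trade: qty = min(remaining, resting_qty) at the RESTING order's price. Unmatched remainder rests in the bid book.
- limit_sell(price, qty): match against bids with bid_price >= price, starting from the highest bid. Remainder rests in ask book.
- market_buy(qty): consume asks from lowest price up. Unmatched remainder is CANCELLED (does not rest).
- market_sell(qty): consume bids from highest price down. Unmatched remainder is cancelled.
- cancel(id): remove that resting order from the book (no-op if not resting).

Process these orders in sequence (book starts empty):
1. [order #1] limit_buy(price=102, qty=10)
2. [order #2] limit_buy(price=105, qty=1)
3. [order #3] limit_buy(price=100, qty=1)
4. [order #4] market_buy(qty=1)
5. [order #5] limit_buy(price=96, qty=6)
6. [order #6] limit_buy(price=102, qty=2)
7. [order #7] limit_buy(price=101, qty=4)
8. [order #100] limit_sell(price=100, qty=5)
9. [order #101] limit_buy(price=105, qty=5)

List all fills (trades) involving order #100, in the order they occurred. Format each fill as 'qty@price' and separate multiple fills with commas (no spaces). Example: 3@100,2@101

Answer: 1@105,4@102

Derivation:
After op 1 [order #1] limit_buy(price=102, qty=10): fills=none; bids=[#1:10@102] asks=[-]
After op 2 [order #2] limit_buy(price=105, qty=1): fills=none; bids=[#2:1@105 #1:10@102] asks=[-]
After op 3 [order #3] limit_buy(price=100, qty=1): fills=none; bids=[#2:1@105 #1:10@102 #3:1@100] asks=[-]
After op 4 [order #4] market_buy(qty=1): fills=none; bids=[#2:1@105 #1:10@102 #3:1@100] asks=[-]
After op 5 [order #5] limit_buy(price=96, qty=6): fills=none; bids=[#2:1@105 #1:10@102 #3:1@100 #5:6@96] asks=[-]
After op 6 [order #6] limit_buy(price=102, qty=2): fills=none; bids=[#2:1@105 #1:10@102 #6:2@102 #3:1@100 #5:6@96] asks=[-]
After op 7 [order #7] limit_buy(price=101, qty=4): fills=none; bids=[#2:1@105 #1:10@102 #6:2@102 #7:4@101 #3:1@100 #5:6@96] asks=[-]
After op 8 [order #100] limit_sell(price=100, qty=5): fills=#2x#100:1@105 #1x#100:4@102; bids=[#1:6@102 #6:2@102 #7:4@101 #3:1@100 #5:6@96] asks=[-]
After op 9 [order #101] limit_buy(price=105, qty=5): fills=none; bids=[#101:5@105 #1:6@102 #6:2@102 #7:4@101 #3:1@100 #5:6@96] asks=[-]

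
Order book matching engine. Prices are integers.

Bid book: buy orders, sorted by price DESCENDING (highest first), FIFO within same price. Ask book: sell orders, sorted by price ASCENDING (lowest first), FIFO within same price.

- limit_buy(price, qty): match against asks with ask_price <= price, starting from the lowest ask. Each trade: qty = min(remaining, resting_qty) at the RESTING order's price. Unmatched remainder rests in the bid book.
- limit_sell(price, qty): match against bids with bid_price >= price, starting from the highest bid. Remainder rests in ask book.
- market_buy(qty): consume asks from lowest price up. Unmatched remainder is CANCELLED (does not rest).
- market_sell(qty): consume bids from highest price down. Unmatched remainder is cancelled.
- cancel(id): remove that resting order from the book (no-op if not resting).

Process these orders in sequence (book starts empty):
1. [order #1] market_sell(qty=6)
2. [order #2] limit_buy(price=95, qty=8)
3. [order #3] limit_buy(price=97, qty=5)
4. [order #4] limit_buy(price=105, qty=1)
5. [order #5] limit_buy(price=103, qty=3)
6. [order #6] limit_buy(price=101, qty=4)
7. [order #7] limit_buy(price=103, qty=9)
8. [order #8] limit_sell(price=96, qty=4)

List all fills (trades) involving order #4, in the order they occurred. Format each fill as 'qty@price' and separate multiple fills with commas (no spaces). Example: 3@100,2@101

After op 1 [order #1] market_sell(qty=6): fills=none; bids=[-] asks=[-]
After op 2 [order #2] limit_buy(price=95, qty=8): fills=none; bids=[#2:8@95] asks=[-]
After op 3 [order #3] limit_buy(price=97, qty=5): fills=none; bids=[#3:5@97 #2:8@95] asks=[-]
After op 4 [order #4] limit_buy(price=105, qty=1): fills=none; bids=[#4:1@105 #3:5@97 #2:8@95] asks=[-]
After op 5 [order #5] limit_buy(price=103, qty=3): fills=none; bids=[#4:1@105 #5:3@103 #3:5@97 #2:8@95] asks=[-]
After op 6 [order #6] limit_buy(price=101, qty=4): fills=none; bids=[#4:1@105 #5:3@103 #6:4@101 #3:5@97 #2:8@95] asks=[-]
After op 7 [order #7] limit_buy(price=103, qty=9): fills=none; bids=[#4:1@105 #5:3@103 #7:9@103 #6:4@101 #3:5@97 #2:8@95] asks=[-]
After op 8 [order #8] limit_sell(price=96, qty=4): fills=#4x#8:1@105 #5x#8:3@103; bids=[#7:9@103 #6:4@101 #3:5@97 #2:8@95] asks=[-]

Answer: 1@105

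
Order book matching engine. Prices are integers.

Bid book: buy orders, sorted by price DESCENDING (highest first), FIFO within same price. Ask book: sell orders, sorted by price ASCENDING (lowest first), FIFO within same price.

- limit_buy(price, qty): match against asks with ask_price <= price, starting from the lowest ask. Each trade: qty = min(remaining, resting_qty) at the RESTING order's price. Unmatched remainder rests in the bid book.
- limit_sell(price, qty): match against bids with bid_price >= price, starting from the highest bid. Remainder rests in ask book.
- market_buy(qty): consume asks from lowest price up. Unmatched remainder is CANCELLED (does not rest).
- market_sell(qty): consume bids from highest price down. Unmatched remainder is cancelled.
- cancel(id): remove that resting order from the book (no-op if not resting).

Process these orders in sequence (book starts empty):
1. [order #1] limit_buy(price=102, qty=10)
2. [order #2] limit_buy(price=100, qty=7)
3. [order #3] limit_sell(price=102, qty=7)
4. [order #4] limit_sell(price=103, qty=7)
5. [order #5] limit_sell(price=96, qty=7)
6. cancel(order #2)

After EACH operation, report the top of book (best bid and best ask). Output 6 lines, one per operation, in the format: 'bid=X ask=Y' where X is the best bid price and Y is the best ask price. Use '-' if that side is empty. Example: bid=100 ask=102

After op 1 [order #1] limit_buy(price=102, qty=10): fills=none; bids=[#1:10@102] asks=[-]
After op 2 [order #2] limit_buy(price=100, qty=7): fills=none; bids=[#1:10@102 #2:7@100] asks=[-]
After op 3 [order #3] limit_sell(price=102, qty=7): fills=#1x#3:7@102; bids=[#1:3@102 #2:7@100] asks=[-]
After op 4 [order #4] limit_sell(price=103, qty=7): fills=none; bids=[#1:3@102 #2:7@100] asks=[#4:7@103]
After op 5 [order #5] limit_sell(price=96, qty=7): fills=#1x#5:3@102 #2x#5:4@100; bids=[#2:3@100] asks=[#4:7@103]
After op 6 cancel(order #2): fills=none; bids=[-] asks=[#4:7@103]

Answer: bid=102 ask=-
bid=102 ask=-
bid=102 ask=-
bid=102 ask=103
bid=100 ask=103
bid=- ask=103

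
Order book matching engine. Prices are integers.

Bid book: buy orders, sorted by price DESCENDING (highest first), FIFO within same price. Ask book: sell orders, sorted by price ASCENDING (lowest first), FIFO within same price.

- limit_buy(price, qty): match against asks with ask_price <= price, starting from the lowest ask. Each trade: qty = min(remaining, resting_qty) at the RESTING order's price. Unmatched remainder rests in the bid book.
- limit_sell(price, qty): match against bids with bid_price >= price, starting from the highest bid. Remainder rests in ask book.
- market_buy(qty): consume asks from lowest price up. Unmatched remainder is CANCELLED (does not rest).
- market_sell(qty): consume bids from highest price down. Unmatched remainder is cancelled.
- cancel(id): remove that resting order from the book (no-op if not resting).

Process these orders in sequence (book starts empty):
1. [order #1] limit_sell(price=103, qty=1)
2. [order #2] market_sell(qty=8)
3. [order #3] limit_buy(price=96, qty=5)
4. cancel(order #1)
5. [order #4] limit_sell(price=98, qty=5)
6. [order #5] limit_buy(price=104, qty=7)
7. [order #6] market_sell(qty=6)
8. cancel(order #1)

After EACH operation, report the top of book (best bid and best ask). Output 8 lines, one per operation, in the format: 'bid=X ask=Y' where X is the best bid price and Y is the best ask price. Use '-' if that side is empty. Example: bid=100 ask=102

After op 1 [order #1] limit_sell(price=103, qty=1): fills=none; bids=[-] asks=[#1:1@103]
After op 2 [order #2] market_sell(qty=8): fills=none; bids=[-] asks=[#1:1@103]
After op 3 [order #3] limit_buy(price=96, qty=5): fills=none; bids=[#3:5@96] asks=[#1:1@103]
After op 4 cancel(order #1): fills=none; bids=[#3:5@96] asks=[-]
After op 5 [order #4] limit_sell(price=98, qty=5): fills=none; bids=[#3:5@96] asks=[#4:5@98]
After op 6 [order #5] limit_buy(price=104, qty=7): fills=#5x#4:5@98; bids=[#5:2@104 #3:5@96] asks=[-]
After op 7 [order #6] market_sell(qty=6): fills=#5x#6:2@104 #3x#6:4@96; bids=[#3:1@96] asks=[-]
After op 8 cancel(order #1): fills=none; bids=[#3:1@96] asks=[-]

Answer: bid=- ask=103
bid=- ask=103
bid=96 ask=103
bid=96 ask=-
bid=96 ask=98
bid=104 ask=-
bid=96 ask=-
bid=96 ask=-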